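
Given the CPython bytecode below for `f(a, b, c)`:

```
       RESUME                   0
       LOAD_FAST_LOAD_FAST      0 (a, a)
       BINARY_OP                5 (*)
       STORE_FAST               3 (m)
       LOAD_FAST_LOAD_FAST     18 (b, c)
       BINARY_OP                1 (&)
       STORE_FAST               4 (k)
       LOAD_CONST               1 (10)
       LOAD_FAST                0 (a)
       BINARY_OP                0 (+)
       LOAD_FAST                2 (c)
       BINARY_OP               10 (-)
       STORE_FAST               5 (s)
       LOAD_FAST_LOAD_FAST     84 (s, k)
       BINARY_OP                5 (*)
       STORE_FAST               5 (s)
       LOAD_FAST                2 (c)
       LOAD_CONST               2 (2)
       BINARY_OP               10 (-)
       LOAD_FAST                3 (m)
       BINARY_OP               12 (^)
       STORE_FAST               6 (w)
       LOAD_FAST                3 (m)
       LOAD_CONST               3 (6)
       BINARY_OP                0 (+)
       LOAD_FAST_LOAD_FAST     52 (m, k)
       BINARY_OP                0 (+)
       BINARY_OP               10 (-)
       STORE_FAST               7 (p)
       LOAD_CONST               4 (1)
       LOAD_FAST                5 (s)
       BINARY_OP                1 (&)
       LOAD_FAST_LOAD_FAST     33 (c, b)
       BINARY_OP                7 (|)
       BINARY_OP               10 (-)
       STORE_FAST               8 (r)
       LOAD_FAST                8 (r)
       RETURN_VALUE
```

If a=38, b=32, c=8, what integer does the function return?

-40

LOAD_FAST_LOAD_FAST a,a → push 38,38. Stack: [38, 38]
BINARY_OP * → 38 * 38 = 1444. Stack: [1444]
STORE_FAST m → m=1444. Stack: []
LOAD_FAST_LOAD_FAST b,c → push 32,8. Stack: [32, 8]
BINARY_OP & → 32 & 8 = 0. Stack: [0]
STORE_FAST k → k=0. Stack: []
LOAD_CONST → push 10. Stack: [10]
LOAD_FAST a → push 38. Stack: [10, 38]
BINARY_OP + → 10 + 38 = 48. Stack: [48]
LOAD_FAST c → push 8. Stack: [48, 8]
BINARY_OP - → 48 - 8 = 40. Stack: [40]
STORE_FAST s → s=40. Stack: []
LOAD_FAST_LOAD_FAST s,k → push 40,0. Stack: [40, 0]
BINARY_OP * → 40 * 0 = 0. Stack: [0]
STORE_FAST s → s=0. Stack: []
LOAD_FAST c → push 8. Stack: [8]
LOAD_CONST → push 2. Stack: [8, 2]
BINARY_OP - → 8 - 2 = 6. Stack: [6]
LOAD_FAST m → push 1444. Stack: [6, 1444]
BINARY_OP ^ → 6 ^ 1444 = 1442. Stack: [1442]
STORE_FAST w → w=1442. Stack: []
LOAD_FAST m → push 1444. Stack: [1444]
LOAD_CONST → push 6. Stack: [1444, 6]
BINARY_OP + → 1444 + 6 = 1450. Stack: [1450]
LOAD_FAST_LOAD_FAST m,k → push 1444,0. Stack: [1450, 1444, 0]
BINARY_OP + → 1444 + 0 = 1444. Stack: [1450, 1444]
BINARY_OP - → 1450 - 1444 = 6. Stack: [6]
STORE_FAST p → p=6. Stack: []
LOAD_CONST → push 1. Stack: [1]
LOAD_FAST s → push 0. Stack: [1, 0]
BINARY_OP & → 1 & 0 = 0. Stack: [0]
LOAD_FAST_LOAD_FAST c,b → push 8,32. Stack: [0, 8, 32]
BINARY_OP | → 8 | 32 = 40. Stack: [0, 40]
BINARY_OP - → 0 - 40 = -40. Stack: [-40]
STORE_FAST r → r=-40. Stack: []
LOAD_FAST r → push -40. Stack: [-40]
RETURN_VALUE → return -40.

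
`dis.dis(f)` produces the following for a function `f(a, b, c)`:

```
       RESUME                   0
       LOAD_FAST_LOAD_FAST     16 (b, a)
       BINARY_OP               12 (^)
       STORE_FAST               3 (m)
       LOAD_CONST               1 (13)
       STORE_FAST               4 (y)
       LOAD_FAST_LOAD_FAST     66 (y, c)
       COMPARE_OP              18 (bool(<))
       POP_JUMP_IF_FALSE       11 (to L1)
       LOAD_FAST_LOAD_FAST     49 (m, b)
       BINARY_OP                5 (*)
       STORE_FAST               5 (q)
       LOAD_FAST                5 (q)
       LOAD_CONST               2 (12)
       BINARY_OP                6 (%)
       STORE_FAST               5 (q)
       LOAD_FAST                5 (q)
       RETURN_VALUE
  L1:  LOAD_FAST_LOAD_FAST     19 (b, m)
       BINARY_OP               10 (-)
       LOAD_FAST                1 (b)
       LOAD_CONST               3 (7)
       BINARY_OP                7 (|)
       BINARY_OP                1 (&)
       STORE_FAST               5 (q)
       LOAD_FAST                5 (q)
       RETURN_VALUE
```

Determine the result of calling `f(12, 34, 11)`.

LOAD_FAST_LOAD_FAST b,a → push 34,12. Stack: [34, 12]
BINARY_OP ^ → 34 ^ 12 = 46. Stack: [46]
STORE_FAST m → m=46. Stack: []
LOAD_CONST → push 13. Stack: [13]
STORE_FAST y → y=13. Stack: []
LOAD_FAST_LOAD_FAST y,c → push 13,11. Stack: [13, 11]
COMPARE_OP bool(<) → 13 vs 11 = False. Stack: [False]
POP_JUMP_IF_FALSE → pop False; jump. Stack: []
LOAD_FAST_LOAD_FAST b,m → push 34,46. Stack: [34, 46]
BINARY_OP - → 34 - 46 = -12. Stack: [-12]
LOAD_FAST b → push 34. Stack: [-12, 34]
LOAD_CONST → push 7. Stack: [-12, 34, 7]
BINARY_OP | → 34 | 7 = 39. Stack: [-12, 39]
BINARY_OP & → -12 & 39 = 36. Stack: [36]
STORE_FAST q → q=36. Stack: []
LOAD_FAST q → push 36. Stack: [36]
RETURN_VALUE → return 36.

36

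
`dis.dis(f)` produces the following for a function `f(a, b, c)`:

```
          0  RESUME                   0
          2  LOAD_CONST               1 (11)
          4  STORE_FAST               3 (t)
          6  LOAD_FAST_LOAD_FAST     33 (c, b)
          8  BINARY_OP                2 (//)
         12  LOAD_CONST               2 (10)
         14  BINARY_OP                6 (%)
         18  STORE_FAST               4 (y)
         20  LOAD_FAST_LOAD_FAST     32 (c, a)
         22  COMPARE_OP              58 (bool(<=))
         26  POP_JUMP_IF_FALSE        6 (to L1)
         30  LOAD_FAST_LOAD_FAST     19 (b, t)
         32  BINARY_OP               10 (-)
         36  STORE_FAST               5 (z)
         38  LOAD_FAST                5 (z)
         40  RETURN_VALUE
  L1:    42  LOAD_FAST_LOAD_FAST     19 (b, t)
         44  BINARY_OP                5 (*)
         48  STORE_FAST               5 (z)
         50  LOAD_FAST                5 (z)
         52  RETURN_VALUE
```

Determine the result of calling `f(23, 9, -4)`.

-2

LOAD_CONST → push 11. Stack: [11]
STORE_FAST t → t=11. Stack: []
LOAD_FAST_LOAD_FAST c,b → push -4,9. Stack: [-4, 9]
BINARY_OP // → -4 // 9 = -1. Stack: [-1]
LOAD_CONST → push 10. Stack: [-1, 10]
BINARY_OP % → -1 % 10 = 9. Stack: [9]
STORE_FAST y → y=9. Stack: []
LOAD_FAST_LOAD_FAST c,a → push -4,23. Stack: [-4, 23]
COMPARE_OP bool(<=) → -4 vs 23 = True. Stack: [True]
POP_JUMP_IF_FALSE → pop True; no jump. Stack: []
LOAD_FAST_LOAD_FAST b,t → push 9,11. Stack: [9, 11]
BINARY_OP - → 9 - 11 = -2. Stack: [-2]
STORE_FAST z → z=-2. Stack: []
LOAD_FAST z → push -2. Stack: [-2]
RETURN_VALUE → return -2.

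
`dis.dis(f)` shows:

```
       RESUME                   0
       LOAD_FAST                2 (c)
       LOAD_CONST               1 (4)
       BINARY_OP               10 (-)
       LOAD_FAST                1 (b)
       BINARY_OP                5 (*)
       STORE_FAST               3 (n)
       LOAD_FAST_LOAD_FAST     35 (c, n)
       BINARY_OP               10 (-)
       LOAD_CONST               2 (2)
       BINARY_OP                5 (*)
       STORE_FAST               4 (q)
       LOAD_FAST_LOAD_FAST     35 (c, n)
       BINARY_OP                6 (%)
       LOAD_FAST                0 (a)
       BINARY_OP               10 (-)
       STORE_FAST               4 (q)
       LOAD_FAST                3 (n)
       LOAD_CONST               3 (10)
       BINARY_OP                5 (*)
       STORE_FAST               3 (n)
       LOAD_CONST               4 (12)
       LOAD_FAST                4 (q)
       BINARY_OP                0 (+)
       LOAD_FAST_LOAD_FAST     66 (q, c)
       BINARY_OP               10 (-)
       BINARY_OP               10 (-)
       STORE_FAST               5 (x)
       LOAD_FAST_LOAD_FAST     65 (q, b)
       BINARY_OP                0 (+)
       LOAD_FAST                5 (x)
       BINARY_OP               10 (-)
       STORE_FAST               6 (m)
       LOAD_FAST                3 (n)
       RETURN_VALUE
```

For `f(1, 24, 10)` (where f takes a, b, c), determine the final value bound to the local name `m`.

11

LOAD_FAST c → push 10. Stack: [10]
LOAD_CONST → push 4. Stack: [10, 4]
BINARY_OP - → 10 - 4 = 6. Stack: [6]
LOAD_FAST b → push 24. Stack: [6, 24]
BINARY_OP * → 6 * 24 = 144. Stack: [144]
STORE_FAST n → n=144. Stack: []
LOAD_FAST_LOAD_FAST c,n → push 10,144. Stack: [10, 144]
BINARY_OP - → 10 - 144 = -134. Stack: [-134]
LOAD_CONST → push 2. Stack: [-134, 2]
BINARY_OP * → -134 * 2 = -268. Stack: [-268]
STORE_FAST q → q=-268. Stack: []
LOAD_FAST_LOAD_FAST c,n → push 10,144. Stack: [10, 144]
BINARY_OP % → 10 % 144 = 10. Stack: [10]
LOAD_FAST a → push 1. Stack: [10, 1]
BINARY_OP - → 10 - 1 = 9. Stack: [9]
STORE_FAST q → q=9. Stack: []
LOAD_FAST n → push 144. Stack: [144]
LOAD_CONST → push 10. Stack: [144, 10]
BINARY_OP * → 144 * 10 = 1440. Stack: [1440]
STORE_FAST n → n=1440. Stack: []
LOAD_CONST → push 12. Stack: [12]
LOAD_FAST q → push 9. Stack: [12, 9]
BINARY_OP + → 12 + 9 = 21. Stack: [21]
LOAD_FAST_LOAD_FAST q,c → push 9,10. Stack: [21, 9, 10]
BINARY_OP - → 9 - 10 = -1. Stack: [21, -1]
BINARY_OP - → 21 - -1 = 22. Stack: [22]
STORE_FAST x → x=22. Stack: []
LOAD_FAST_LOAD_FAST q,b → push 9,24. Stack: [9, 24]
BINARY_OP + → 9 + 24 = 33. Stack: [33]
LOAD_FAST x → push 22. Stack: [33, 22]
BINARY_OP - → 33 - 22 = 11. Stack: [11]
STORE_FAST m → m=11. Stack: []
LOAD_FAST n → push 1440. Stack: [1440]
RETURN_VALUE → return 1440.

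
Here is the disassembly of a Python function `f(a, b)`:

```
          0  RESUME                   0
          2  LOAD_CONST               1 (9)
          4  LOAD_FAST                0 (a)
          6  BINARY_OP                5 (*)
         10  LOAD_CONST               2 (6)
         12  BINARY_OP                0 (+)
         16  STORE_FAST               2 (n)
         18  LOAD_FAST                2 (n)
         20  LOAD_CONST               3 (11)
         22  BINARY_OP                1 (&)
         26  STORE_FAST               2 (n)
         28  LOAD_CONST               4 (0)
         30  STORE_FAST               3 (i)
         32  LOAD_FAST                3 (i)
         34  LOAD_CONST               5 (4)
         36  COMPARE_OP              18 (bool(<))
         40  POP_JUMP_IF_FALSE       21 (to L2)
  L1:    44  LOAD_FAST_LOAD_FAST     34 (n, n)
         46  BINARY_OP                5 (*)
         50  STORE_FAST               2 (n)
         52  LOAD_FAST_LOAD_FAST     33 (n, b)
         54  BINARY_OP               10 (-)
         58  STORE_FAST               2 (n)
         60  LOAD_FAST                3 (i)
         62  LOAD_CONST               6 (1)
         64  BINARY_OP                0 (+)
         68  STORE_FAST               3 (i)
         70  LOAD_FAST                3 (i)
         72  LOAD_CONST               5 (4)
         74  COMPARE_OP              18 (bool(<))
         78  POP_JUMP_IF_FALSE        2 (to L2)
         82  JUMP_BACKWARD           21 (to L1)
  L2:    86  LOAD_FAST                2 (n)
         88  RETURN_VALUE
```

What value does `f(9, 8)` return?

1673

LOAD_CONST → push 9
LOAD_FAST a → push 9
BINARY_OP * → 9 * 9 = 81
LOAD_CONST → push 6
BINARY_OP + → 81 + 6 = 87
STORE_FAST n → n=87
LOAD_FAST n → push 87
LOAD_CONST → push 11
BINARY_OP & → 87 & 11 = 3
STORE_FAST n → n=3
LOAD_CONST → push 0
STORE_FAST i → i=0
LOAD_FAST i → push 0
LOAD_CONST → push 4
COMPARE_OP bool(<) → 0 vs 4 = True
POP_JUMP_IF_FALSE → pop True; no jump
LOAD_FAST_LOAD_FAST n,n → push 3,3
BINARY_OP * → 3 * 3 = 9
STORE_FAST n → n=9
LOAD_FAST_LOAD_FAST n,b → push 9,8
BINARY_OP - → 9 - 8 = 1
STORE_FAST n → n=1
LOAD_FAST i → push 0
LOAD_CONST → push 1
BINARY_OP + → 0 + 1 = 1
STORE_FAST i → i=1
LOAD_FAST i → push 1
LOAD_CONST → push 4
COMPARE_OP bool(<) → 1 vs 4 = True
POP_JUMP_IF_FALSE → pop True; no jump
LOAD_FAST_LOAD_FAST n,n → push 1,1
BINARY_OP * → 1 * 1 = 1
STORE_FAST n → n=1
LOAD_FAST_LOAD_FAST n,b → push 1,8
BINARY_OP - → 1 - 8 = -7
STORE_FAST n → n=-7
LOAD_FAST i → push 1
LOAD_CONST → push 1
BINARY_OP + → 1 + 1 = 2
STORE_FAST i → i=2
LOAD_FAST i → push 2
LOAD_CONST → push 4
COMPARE_OP bool(<) → 2 vs 4 = True
POP_JUMP_IF_FALSE → pop True; no jump
LOAD_FAST_LOAD_FAST n,n → push -7,-7
BINARY_OP * → -7 * -7 = 49
STORE_FAST n → n=49
LOAD_FAST_LOAD_FAST n,b → push 49,8
BINARY_OP - → 49 - 8 = 41
STORE_FAST n → n=41
LOAD_FAST i → push 2
LOAD_CONST → push 1
BINARY_OP + → 2 + 1 = 3
STORE_FAST i → i=3
LOAD_FAST i → push 3
LOAD_CONST → push 4
COMPARE_OP bool(<) → 3 vs 4 = True
POP_JUMP_IF_FALSE → pop True; no jump
LOAD_FAST_LOAD_FAST n,n → push 41,41
BINARY_OP * → 41 * 41 = 1681
STORE_FAST n → n=1681
LOAD_FAST_LOAD_FAST n,b → push 1681,8
BINARY_OP - → 1681 - 8 = 1673
STORE_FAST n → n=1673
LOAD_FAST i → push 3
LOAD_CONST → push 1
BINARY_OP + → 3 + 1 = 4
STORE_FAST i → i=4
LOAD_FAST i → push 4
LOAD_CONST → push 4
COMPARE_OP bool(<) → 4 vs 4 = False
POP_JUMP_IF_FALSE → pop False; jump
LOAD_FAST n → push 1673
RETURN_VALUE → return 1673.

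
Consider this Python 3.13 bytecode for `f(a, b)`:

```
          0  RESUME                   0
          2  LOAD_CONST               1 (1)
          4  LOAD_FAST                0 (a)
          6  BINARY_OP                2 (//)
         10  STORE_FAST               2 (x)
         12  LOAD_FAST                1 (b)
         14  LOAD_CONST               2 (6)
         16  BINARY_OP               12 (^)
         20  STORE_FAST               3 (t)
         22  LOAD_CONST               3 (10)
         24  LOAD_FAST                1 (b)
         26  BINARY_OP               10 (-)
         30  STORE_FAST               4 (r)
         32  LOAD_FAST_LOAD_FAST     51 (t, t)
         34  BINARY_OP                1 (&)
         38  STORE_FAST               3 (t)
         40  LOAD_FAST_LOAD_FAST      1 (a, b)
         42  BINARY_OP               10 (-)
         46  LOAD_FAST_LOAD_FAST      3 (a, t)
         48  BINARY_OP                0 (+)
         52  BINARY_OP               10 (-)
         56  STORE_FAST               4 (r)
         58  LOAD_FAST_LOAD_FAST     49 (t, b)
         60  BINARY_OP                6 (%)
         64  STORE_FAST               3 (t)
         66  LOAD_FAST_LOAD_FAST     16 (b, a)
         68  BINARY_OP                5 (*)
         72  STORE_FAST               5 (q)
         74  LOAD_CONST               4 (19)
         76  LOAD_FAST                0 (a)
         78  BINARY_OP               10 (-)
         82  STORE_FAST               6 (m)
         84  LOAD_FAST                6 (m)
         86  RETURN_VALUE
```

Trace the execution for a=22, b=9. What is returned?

LOAD_CONST → push 1. Stack: [1]
LOAD_FAST a → push 22. Stack: [1, 22]
BINARY_OP // → 1 // 22 = 0. Stack: [0]
STORE_FAST x → x=0. Stack: []
LOAD_FAST b → push 9. Stack: [9]
LOAD_CONST → push 6. Stack: [9, 6]
BINARY_OP ^ → 9 ^ 6 = 15. Stack: [15]
STORE_FAST t → t=15. Stack: []
LOAD_CONST → push 10. Stack: [10]
LOAD_FAST b → push 9. Stack: [10, 9]
BINARY_OP - → 10 - 9 = 1. Stack: [1]
STORE_FAST r → r=1. Stack: []
LOAD_FAST_LOAD_FAST t,t → push 15,15. Stack: [15, 15]
BINARY_OP & → 15 & 15 = 15. Stack: [15]
STORE_FAST t → t=15. Stack: []
LOAD_FAST_LOAD_FAST a,b → push 22,9. Stack: [22, 9]
BINARY_OP - → 22 - 9 = 13. Stack: [13]
LOAD_FAST_LOAD_FAST a,t → push 22,15. Stack: [13, 22, 15]
BINARY_OP + → 22 + 15 = 37. Stack: [13, 37]
BINARY_OP - → 13 - 37 = -24. Stack: [-24]
STORE_FAST r → r=-24. Stack: []
LOAD_FAST_LOAD_FAST t,b → push 15,9. Stack: [15, 9]
BINARY_OP % → 15 % 9 = 6. Stack: [6]
STORE_FAST t → t=6. Stack: []
LOAD_FAST_LOAD_FAST b,a → push 9,22. Stack: [9, 22]
BINARY_OP * → 9 * 22 = 198. Stack: [198]
STORE_FAST q → q=198. Stack: []
LOAD_CONST → push 19. Stack: [19]
LOAD_FAST a → push 22. Stack: [19, 22]
BINARY_OP - → 19 - 22 = -3. Stack: [-3]
STORE_FAST m → m=-3. Stack: []
LOAD_FAST m → push -3. Stack: [-3]
RETURN_VALUE → return -3.

-3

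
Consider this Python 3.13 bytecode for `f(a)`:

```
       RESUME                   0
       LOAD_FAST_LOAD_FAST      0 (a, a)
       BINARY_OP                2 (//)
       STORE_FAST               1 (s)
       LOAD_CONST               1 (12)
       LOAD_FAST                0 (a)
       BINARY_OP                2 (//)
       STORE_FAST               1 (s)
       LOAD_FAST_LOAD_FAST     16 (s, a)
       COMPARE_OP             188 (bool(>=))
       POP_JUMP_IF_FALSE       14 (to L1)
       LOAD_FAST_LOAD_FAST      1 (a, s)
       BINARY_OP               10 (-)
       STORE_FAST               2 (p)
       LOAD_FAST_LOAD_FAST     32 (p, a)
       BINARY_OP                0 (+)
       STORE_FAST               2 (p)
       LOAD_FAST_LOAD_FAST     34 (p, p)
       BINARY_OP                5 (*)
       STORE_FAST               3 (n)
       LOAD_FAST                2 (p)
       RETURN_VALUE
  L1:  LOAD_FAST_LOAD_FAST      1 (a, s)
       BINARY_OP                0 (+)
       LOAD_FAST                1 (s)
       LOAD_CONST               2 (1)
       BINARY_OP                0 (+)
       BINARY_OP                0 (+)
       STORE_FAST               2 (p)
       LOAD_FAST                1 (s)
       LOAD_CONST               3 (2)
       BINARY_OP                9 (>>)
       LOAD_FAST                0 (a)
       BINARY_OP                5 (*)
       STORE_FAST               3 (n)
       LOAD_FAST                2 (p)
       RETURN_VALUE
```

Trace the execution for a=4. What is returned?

11

LOAD_FAST_LOAD_FAST a,a → push 4,4. Stack: [4, 4]
BINARY_OP // → 4 // 4 = 1. Stack: [1]
STORE_FAST s → s=1. Stack: []
LOAD_CONST → push 12. Stack: [12]
LOAD_FAST a → push 4. Stack: [12, 4]
BINARY_OP // → 12 // 4 = 3. Stack: [3]
STORE_FAST s → s=3. Stack: []
LOAD_FAST_LOAD_FAST s,a → push 3,4. Stack: [3, 4]
COMPARE_OP bool(>=) → 3 vs 4 = False. Stack: [False]
POP_JUMP_IF_FALSE → pop False; jump. Stack: []
LOAD_FAST_LOAD_FAST a,s → push 4,3. Stack: [4, 3]
BINARY_OP + → 4 + 3 = 7. Stack: [7]
LOAD_FAST s → push 3. Stack: [7, 3]
LOAD_CONST → push 1. Stack: [7, 3, 1]
BINARY_OP + → 3 + 1 = 4. Stack: [7, 4]
BINARY_OP + → 7 + 4 = 11. Stack: [11]
STORE_FAST p → p=11. Stack: []
LOAD_FAST s → push 3. Stack: [3]
LOAD_CONST → push 2. Stack: [3, 2]
BINARY_OP >> → 3 >> 2 = 0. Stack: [0]
LOAD_FAST a → push 4. Stack: [0, 4]
BINARY_OP * → 0 * 4 = 0. Stack: [0]
STORE_FAST n → n=0. Stack: []
LOAD_FAST p → push 11. Stack: [11]
RETURN_VALUE → return 11.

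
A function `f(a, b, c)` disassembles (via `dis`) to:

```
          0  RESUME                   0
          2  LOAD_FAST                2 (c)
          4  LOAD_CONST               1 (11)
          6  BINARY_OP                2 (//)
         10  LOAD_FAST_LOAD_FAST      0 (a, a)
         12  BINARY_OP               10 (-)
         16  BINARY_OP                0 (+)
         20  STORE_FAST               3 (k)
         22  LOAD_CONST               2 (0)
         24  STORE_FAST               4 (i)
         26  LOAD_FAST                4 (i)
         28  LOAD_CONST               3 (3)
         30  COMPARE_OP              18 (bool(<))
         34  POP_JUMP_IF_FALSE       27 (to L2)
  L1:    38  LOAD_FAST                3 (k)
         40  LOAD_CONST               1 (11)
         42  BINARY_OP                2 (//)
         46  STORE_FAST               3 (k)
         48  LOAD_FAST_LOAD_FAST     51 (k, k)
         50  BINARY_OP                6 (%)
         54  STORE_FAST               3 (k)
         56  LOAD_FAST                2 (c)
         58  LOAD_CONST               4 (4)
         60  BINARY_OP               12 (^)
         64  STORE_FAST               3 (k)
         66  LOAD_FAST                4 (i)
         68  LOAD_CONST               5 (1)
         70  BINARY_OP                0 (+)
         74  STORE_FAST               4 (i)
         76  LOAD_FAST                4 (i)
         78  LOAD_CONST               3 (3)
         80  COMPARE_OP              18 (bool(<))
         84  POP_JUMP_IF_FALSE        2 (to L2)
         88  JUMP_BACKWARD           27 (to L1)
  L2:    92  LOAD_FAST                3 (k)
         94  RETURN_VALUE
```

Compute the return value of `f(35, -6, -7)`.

LOAD_FAST c → push -7
LOAD_CONST → push 11
BINARY_OP // → -7 // 11 = -1
LOAD_FAST_LOAD_FAST a,a → push 35,35
BINARY_OP - → 35 - 35 = 0
BINARY_OP + → -1 + 0 = -1
STORE_FAST k → k=-1
LOAD_CONST → push 0
STORE_FAST i → i=0
LOAD_FAST i → push 0
LOAD_CONST → push 3
COMPARE_OP bool(<) → 0 vs 3 = True
POP_JUMP_IF_FALSE → pop True; no jump
LOAD_FAST k → push -1
LOAD_CONST → push 11
BINARY_OP // → -1 // 11 = -1
STORE_FAST k → k=-1
LOAD_FAST_LOAD_FAST k,k → push -1,-1
BINARY_OP % → -1 % -1 = 0
STORE_FAST k → k=0
LOAD_FAST c → push -7
LOAD_CONST → push 4
BINARY_OP ^ → -7 ^ 4 = -3
STORE_FAST k → k=-3
LOAD_FAST i → push 0
LOAD_CONST → push 1
BINARY_OP + → 0 + 1 = 1
STORE_FAST i → i=1
LOAD_FAST i → push 1
LOAD_CONST → push 3
COMPARE_OP bool(<) → 1 vs 3 = True
POP_JUMP_IF_FALSE → pop True; no jump
LOAD_FAST k → push -3
LOAD_CONST → push 11
BINARY_OP // → -3 // 11 = -1
STORE_FAST k → k=-1
LOAD_FAST_LOAD_FAST k,k → push -1,-1
BINARY_OP % → -1 % -1 = 0
STORE_FAST k → k=0
LOAD_FAST c → push -7
LOAD_CONST → push 4
BINARY_OP ^ → -7 ^ 4 = -3
STORE_FAST k → k=-3
LOAD_FAST i → push 1
LOAD_CONST → push 1
BINARY_OP + → 1 + 1 = 2
STORE_FAST i → i=2
LOAD_FAST i → push 2
LOAD_CONST → push 3
COMPARE_OP bool(<) → 2 vs 3 = True
POP_JUMP_IF_FALSE → pop True; no jump
LOAD_FAST k → push -3
LOAD_CONST → push 11
BINARY_OP // → -3 // 11 = -1
STORE_FAST k → k=-1
LOAD_FAST_LOAD_FAST k,k → push -1,-1
BINARY_OP % → -1 % -1 = 0
STORE_FAST k → k=0
LOAD_FAST c → push -7
LOAD_CONST → push 4
BINARY_OP ^ → -7 ^ 4 = -3
STORE_FAST k → k=-3
LOAD_FAST i → push 2
LOAD_CONST → push 1
BINARY_OP + → 2 + 1 = 3
STORE_FAST i → i=3
LOAD_FAST i → push 3
LOAD_CONST → push 3
COMPARE_OP bool(<) → 3 vs 3 = False
POP_JUMP_IF_FALSE → pop False; jump
LOAD_FAST k → push -3
RETURN_VALUE → return -3.

-3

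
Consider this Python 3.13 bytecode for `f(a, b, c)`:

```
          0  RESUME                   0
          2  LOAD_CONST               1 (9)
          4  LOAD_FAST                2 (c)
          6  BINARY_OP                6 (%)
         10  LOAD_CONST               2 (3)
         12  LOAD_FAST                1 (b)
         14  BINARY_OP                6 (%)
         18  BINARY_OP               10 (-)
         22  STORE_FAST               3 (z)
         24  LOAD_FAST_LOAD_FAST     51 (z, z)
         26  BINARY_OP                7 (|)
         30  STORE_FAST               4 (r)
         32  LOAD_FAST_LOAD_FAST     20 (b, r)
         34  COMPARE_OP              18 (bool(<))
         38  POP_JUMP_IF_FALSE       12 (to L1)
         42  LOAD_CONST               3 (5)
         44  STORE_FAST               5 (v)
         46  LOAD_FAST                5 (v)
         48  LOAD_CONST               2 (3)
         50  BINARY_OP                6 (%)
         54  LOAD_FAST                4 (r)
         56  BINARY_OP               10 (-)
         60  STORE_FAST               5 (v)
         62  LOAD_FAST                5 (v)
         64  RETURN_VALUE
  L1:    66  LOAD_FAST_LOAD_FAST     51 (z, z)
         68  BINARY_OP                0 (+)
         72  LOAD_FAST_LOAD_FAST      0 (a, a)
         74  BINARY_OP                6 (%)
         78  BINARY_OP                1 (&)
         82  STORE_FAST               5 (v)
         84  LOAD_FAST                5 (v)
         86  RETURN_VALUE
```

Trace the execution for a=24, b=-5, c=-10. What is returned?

LOAD_CONST → push 9. Stack: [9]
LOAD_FAST c → push -10. Stack: [9, -10]
BINARY_OP % → 9 % -10 = -1. Stack: [-1]
LOAD_CONST → push 3. Stack: [-1, 3]
LOAD_FAST b → push -5. Stack: [-1, 3, -5]
BINARY_OP % → 3 % -5 = -2. Stack: [-1, -2]
BINARY_OP - → -1 - -2 = 1. Stack: [1]
STORE_FAST z → z=1. Stack: []
LOAD_FAST_LOAD_FAST z,z → push 1,1. Stack: [1, 1]
BINARY_OP | → 1 | 1 = 1. Stack: [1]
STORE_FAST r → r=1. Stack: []
LOAD_FAST_LOAD_FAST b,r → push -5,1. Stack: [-5, 1]
COMPARE_OP bool(<) → -5 vs 1 = True. Stack: [True]
POP_JUMP_IF_FALSE → pop True; no jump. Stack: []
LOAD_CONST → push 5. Stack: [5]
STORE_FAST v → v=5. Stack: []
LOAD_FAST v → push 5. Stack: [5]
LOAD_CONST → push 3. Stack: [5, 3]
BINARY_OP % → 5 % 3 = 2. Stack: [2]
LOAD_FAST r → push 1. Stack: [2, 1]
BINARY_OP - → 2 - 1 = 1. Stack: [1]
STORE_FAST v → v=1. Stack: []
LOAD_FAST v → push 1. Stack: [1]
RETURN_VALUE → return 1.

1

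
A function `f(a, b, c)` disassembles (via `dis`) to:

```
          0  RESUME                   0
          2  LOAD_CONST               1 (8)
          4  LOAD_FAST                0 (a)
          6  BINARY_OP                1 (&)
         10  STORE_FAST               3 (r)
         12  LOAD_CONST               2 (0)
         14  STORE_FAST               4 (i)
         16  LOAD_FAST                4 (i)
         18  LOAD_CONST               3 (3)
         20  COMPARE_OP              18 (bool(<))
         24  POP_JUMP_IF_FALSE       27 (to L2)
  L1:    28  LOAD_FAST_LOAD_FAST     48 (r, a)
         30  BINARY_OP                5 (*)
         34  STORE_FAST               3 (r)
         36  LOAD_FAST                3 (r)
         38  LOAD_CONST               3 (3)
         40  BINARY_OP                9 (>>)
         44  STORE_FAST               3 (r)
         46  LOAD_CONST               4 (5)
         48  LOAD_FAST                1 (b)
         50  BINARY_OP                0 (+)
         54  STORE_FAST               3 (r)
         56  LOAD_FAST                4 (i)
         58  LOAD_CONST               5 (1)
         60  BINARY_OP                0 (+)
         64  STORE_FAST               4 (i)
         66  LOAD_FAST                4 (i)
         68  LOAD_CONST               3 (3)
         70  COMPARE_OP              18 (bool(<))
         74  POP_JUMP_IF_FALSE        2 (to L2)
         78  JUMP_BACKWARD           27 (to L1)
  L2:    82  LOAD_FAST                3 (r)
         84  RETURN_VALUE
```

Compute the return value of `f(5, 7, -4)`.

LOAD_CONST → push 8
LOAD_FAST a → push 5
BINARY_OP & → 8 & 5 = 0
STORE_FAST r → r=0
LOAD_CONST → push 0
STORE_FAST i → i=0
LOAD_FAST i → push 0
LOAD_CONST → push 3
COMPARE_OP bool(<) → 0 vs 3 = True
POP_JUMP_IF_FALSE → pop True; no jump
LOAD_FAST_LOAD_FAST r,a → push 0,5
BINARY_OP * → 0 * 5 = 0
STORE_FAST r → r=0
LOAD_FAST r → push 0
LOAD_CONST → push 3
BINARY_OP >> → 0 >> 3 = 0
STORE_FAST r → r=0
LOAD_CONST → push 5
LOAD_FAST b → push 7
BINARY_OP + → 5 + 7 = 12
STORE_FAST r → r=12
LOAD_FAST i → push 0
LOAD_CONST → push 1
BINARY_OP + → 0 + 1 = 1
STORE_FAST i → i=1
LOAD_FAST i → push 1
LOAD_CONST → push 3
COMPARE_OP bool(<) → 1 vs 3 = True
POP_JUMP_IF_FALSE → pop True; no jump
LOAD_FAST_LOAD_FAST r,a → push 12,5
BINARY_OP * → 12 * 5 = 60
STORE_FAST r → r=60
LOAD_FAST r → push 60
LOAD_CONST → push 3
BINARY_OP >> → 60 >> 3 = 7
STORE_FAST r → r=7
LOAD_CONST → push 5
LOAD_FAST b → push 7
BINARY_OP + → 5 + 7 = 12
STORE_FAST r → r=12
LOAD_FAST i → push 1
LOAD_CONST → push 1
BINARY_OP + → 1 + 1 = 2
STORE_FAST i → i=2
LOAD_FAST i → push 2
LOAD_CONST → push 3
COMPARE_OP bool(<) → 2 vs 3 = True
POP_JUMP_IF_FALSE → pop True; no jump
LOAD_FAST_LOAD_FAST r,a → push 12,5
BINARY_OP * → 12 * 5 = 60
STORE_FAST r → r=60
LOAD_FAST r → push 60
LOAD_CONST → push 3
BINARY_OP >> → 60 >> 3 = 7
STORE_FAST r → r=7
LOAD_CONST → push 5
LOAD_FAST b → push 7
BINARY_OP + → 5 + 7 = 12
STORE_FAST r → r=12
LOAD_FAST i → push 2
LOAD_CONST → push 1
BINARY_OP + → 2 + 1 = 3
STORE_FAST i → i=3
LOAD_FAST i → push 3
LOAD_CONST → push 3
COMPARE_OP bool(<) → 3 vs 3 = False
POP_JUMP_IF_FALSE → pop False; jump
LOAD_FAST r → push 12
RETURN_VALUE → return 12.

12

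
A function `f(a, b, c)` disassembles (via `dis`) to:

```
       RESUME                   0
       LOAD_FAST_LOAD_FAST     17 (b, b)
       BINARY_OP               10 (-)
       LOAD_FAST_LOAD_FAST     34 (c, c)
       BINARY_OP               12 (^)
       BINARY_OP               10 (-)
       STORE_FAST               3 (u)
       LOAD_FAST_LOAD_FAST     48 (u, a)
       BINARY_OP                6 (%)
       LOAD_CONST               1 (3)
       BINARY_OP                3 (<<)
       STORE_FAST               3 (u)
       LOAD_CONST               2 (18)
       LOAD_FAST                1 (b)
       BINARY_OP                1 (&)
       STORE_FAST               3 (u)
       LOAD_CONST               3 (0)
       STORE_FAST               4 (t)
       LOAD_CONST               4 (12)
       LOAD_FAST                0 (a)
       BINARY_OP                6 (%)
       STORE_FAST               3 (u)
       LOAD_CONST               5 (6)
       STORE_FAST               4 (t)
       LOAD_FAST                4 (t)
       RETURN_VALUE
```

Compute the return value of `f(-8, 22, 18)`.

LOAD_FAST_LOAD_FAST b,b → push 22,22. Stack: [22, 22]
BINARY_OP - → 22 - 22 = 0. Stack: [0]
LOAD_FAST_LOAD_FAST c,c → push 18,18. Stack: [0, 18, 18]
BINARY_OP ^ → 18 ^ 18 = 0. Stack: [0, 0]
BINARY_OP - → 0 - 0 = 0. Stack: [0]
STORE_FAST u → u=0. Stack: []
LOAD_FAST_LOAD_FAST u,a → push 0,-8. Stack: [0, -8]
BINARY_OP % → 0 % -8 = 0. Stack: [0]
LOAD_CONST → push 3. Stack: [0, 3]
BINARY_OP << → 0 << 3 = 0. Stack: [0]
STORE_FAST u → u=0. Stack: []
LOAD_CONST → push 18. Stack: [18]
LOAD_FAST b → push 22. Stack: [18, 22]
BINARY_OP & → 18 & 22 = 18. Stack: [18]
STORE_FAST u → u=18. Stack: []
LOAD_CONST → push 0. Stack: [0]
STORE_FAST t → t=0. Stack: []
LOAD_CONST → push 12. Stack: [12]
LOAD_FAST a → push -8. Stack: [12, -8]
BINARY_OP % → 12 % -8 = -4. Stack: [-4]
STORE_FAST u → u=-4. Stack: []
LOAD_CONST → push 6. Stack: [6]
STORE_FAST t → t=6. Stack: []
LOAD_FAST t → push 6. Stack: [6]
RETURN_VALUE → return 6.

6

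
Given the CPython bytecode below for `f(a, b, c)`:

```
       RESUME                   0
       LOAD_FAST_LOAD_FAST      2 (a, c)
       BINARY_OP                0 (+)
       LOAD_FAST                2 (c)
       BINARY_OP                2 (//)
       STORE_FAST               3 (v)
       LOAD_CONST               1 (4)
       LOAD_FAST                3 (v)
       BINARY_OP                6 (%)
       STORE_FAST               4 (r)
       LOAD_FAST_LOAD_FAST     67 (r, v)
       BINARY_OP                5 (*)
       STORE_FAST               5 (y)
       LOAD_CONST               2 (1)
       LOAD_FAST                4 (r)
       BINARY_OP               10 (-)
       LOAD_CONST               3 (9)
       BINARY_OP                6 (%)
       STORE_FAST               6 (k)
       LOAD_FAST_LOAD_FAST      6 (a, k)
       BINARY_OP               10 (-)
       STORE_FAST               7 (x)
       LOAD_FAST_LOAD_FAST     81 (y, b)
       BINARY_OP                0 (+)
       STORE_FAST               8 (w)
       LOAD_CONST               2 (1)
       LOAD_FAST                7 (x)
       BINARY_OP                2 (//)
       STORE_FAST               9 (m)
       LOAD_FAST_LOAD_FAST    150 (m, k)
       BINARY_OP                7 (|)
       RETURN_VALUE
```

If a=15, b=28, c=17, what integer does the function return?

LOAD_FAST_LOAD_FAST a,c → push 15,17. Stack: [15, 17]
BINARY_OP + → 15 + 17 = 32. Stack: [32]
LOAD_FAST c → push 17. Stack: [32, 17]
BINARY_OP // → 32 // 17 = 1. Stack: [1]
STORE_FAST v → v=1. Stack: []
LOAD_CONST → push 4. Stack: [4]
LOAD_FAST v → push 1. Stack: [4, 1]
BINARY_OP % → 4 % 1 = 0. Stack: [0]
STORE_FAST r → r=0. Stack: []
LOAD_FAST_LOAD_FAST r,v → push 0,1. Stack: [0, 1]
BINARY_OP * → 0 * 1 = 0. Stack: [0]
STORE_FAST y → y=0. Stack: []
LOAD_CONST → push 1. Stack: [1]
LOAD_FAST r → push 0. Stack: [1, 0]
BINARY_OP - → 1 - 0 = 1. Stack: [1]
LOAD_CONST → push 9. Stack: [1, 9]
BINARY_OP % → 1 % 9 = 1. Stack: [1]
STORE_FAST k → k=1. Stack: []
LOAD_FAST_LOAD_FAST a,k → push 15,1. Stack: [15, 1]
BINARY_OP - → 15 - 1 = 14. Stack: [14]
STORE_FAST x → x=14. Stack: []
LOAD_FAST_LOAD_FAST y,b → push 0,28. Stack: [0, 28]
BINARY_OP + → 0 + 28 = 28. Stack: [28]
STORE_FAST w → w=28. Stack: []
LOAD_CONST → push 1. Stack: [1]
LOAD_FAST x → push 14. Stack: [1, 14]
BINARY_OP // → 1 // 14 = 0. Stack: [0]
STORE_FAST m → m=0. Stack: []
LOAD_FAST_LOAD_FAST m,k → push 0,1. Stack: [0, 1]
BINARY_OP | → 0 | 1 = 1. Stack: [1]
RETURN_VALUE → return 1.

1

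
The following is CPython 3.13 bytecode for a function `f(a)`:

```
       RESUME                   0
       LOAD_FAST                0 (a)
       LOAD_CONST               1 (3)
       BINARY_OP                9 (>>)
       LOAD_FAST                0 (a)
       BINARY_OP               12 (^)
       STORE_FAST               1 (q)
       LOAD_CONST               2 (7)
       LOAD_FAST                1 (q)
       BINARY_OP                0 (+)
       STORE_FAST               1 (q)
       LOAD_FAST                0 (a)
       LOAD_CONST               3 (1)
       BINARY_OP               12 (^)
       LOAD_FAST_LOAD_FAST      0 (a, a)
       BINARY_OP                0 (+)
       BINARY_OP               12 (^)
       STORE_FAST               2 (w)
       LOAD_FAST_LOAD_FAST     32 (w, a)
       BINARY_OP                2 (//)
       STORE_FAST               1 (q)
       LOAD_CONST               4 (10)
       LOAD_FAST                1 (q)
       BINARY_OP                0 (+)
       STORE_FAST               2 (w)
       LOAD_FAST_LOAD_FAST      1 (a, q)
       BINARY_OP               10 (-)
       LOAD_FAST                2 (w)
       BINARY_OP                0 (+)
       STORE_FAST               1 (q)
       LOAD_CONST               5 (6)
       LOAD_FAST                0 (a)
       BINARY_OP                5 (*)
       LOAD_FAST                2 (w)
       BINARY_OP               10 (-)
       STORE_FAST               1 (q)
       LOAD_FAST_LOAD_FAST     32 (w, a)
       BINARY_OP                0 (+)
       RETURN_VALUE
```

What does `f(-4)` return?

4

LOAD_FAST a → push -4. Stack: [-4]
LOAD_CONST → push 3. Stack: [-4, 3]
BINARY_OP >> → -4 >> 3 = -1. Stack: [-1]
LOAD_FAST a → push -4. Stack: [-1, -4]
BINARY_OP ^ → -1 ^ -4 = 3. Stack: [3]
STORE_FAST q → q=3. Stack: []
LOAD_CONST → push 7. Stack: [7]
LOAD_FAST q → push 3. Stack: [7, 3]
BINARY_OP + → 7 + 3 = 10. Stack: [10]
STORE_FAST q → q=10. Stack: []
LOAD_FAST a → push -4. Stack: [-4]
LOAD_CONST → push 1. Stack: [-4, 1]
BINARY_OP ^ → -4 ^ 1 = -3. Stack: [-3]
LOAD_FAST_LOAD_FAST a,a → push -4,-4. Stack: [-3, -4, -4]
BINARY_OP + → -4 + -4 = -8. Stack: [-3, -8]
BINARY_OP ^ → -3 ^ -8 = 5. Stack: [5]
STORE_FAST w → w=5. Stack: []
LOAD_FAST_LOAD_FAST w,a → push 5,-4. Stack: [5, -4]
BINARY_OP // → 5 // -4 = -2. Stack: [-2]
STORE_FAST q → q=-2. Stack: []
LOAD_CONST → push 10. Stack: [10]
LOAD_FAST q → push -2. Stack: [10, -2]
BINARY_OP + → 10 + -2 = 8. Stack: [8]
STORE_FAST w → w=8. Stack: []
LOAD_FAST_LOAD_FAST a,q → push -4,-2. Stack: [-4, -2]
BINARY_OP - → -4 - -2 = -2. Stack: [-2]
LOAD_FAST w → push 8. Stack: [-2, 8]
BINARY_OP + → -2 + 8 = 6. Stack: [6]
STORE_FAST q → q=6. Stack: []
LOAD_CONST → push 6. Stack: [6]
LOAD_FAST a → push -4. Stack: [6, -4]
BINARY_OP * → 6 * -4 = -24. Stack: [-24]
LOAD_FAST w → push 8. Stack: [-24, 8]
BINARY_OP - → -24 - 8 = -32. Stack: [-32]
STORE_FAST q → q=-32. Stack: []
LOAD_FAST_LOAD_FAST w,a → push 8,-4. Stack: [8, -4]
BINARY_OP + → 8 + -4 = 4. Stack: [4]
RETURN_VALUE → return 4.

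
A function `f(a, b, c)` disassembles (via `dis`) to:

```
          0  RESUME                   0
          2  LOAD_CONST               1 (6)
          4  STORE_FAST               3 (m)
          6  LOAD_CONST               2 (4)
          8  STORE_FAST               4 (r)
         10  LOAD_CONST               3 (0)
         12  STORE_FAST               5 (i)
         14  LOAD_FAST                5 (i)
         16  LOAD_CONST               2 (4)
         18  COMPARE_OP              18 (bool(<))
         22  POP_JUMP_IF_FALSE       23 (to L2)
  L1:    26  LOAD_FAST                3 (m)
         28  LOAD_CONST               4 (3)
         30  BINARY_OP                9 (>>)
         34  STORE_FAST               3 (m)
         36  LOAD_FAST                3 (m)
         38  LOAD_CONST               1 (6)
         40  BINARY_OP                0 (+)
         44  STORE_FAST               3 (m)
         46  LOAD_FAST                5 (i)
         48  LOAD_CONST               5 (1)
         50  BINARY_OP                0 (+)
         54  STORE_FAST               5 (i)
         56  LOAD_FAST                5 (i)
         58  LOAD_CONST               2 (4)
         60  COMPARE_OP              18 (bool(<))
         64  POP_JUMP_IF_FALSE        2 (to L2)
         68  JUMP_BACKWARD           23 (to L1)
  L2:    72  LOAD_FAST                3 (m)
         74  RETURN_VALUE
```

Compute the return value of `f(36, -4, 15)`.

LOAD_CONST → push 6
STORE_FAST m → m=6
LOAD_CONST → push 4
STORE_FAST r → r=4
LOAD_CONST → push 0
STORE_FAST i → i=0
LOAD_FAST i → push 0
LOAD_CONST → push 4
COMPARE_OP bool(<) → 0 vs 4 = True
POP_JUMP_IF_FALSE → pop True; no jump
LOAD_FAST m → push 6
LOAD_CONST → push 3
BINARY_OP >> → 6 >> 3 = 0
STORE_FAST m → m=0
LOAD_FAST m → push 0
LOAD_CONST → push 6
BINARY_OP + → 0 + 6 = 6
STORE_FAST m → m=6
LOAD_FAST i → push 0
LOAD_CONST → push 1
BINARY_OP + → 0 + 1 = 1
STORE_FAST i → i=1
LOAD_FAST i → push 1
LOAD_CONST → push 4
COMPARE_OP bool(<) → 1 vs 4 = True
POP_JUMP_IF_FALSE → pop True; no jump
LOAD_FAST m → push 6
LOAD_CONST → push 3
BINARY_OP >> → 6 >> 3 = 0
STORE_FAST m → m=0
LOAD_FAST m → push 0
LOAD_CONST → push 6
BINARY_OP + → 0 + 6 = 6
STORE_FAST m → m=6
LOAD_FAST i → push 1
LOAD_CONST → push 1
BINARY_OP + → 1 + 1 = 2
STORE_FAST i → i=2
LOAD_FAST i → push 2
LOAD_CONST → push 4
COMPARE_OP bool(<) → 2 vs 4 = True
POP_JUMP_IF_FALSE → pop True; no jump
LOAD_FAST m → push 6
LOAD_CONST → push 3
BINARY_OP >> → 6 >> 3 = 0
STORE_FAST m → m=0
LOAD_FAST m → push 0
LOAD_CONST → push 6
BINARY_OP + → 0 + 6 = 6
STORE_FAST m → m=6
LOAD_FAST i → push 2
LOAD_CONST → push 1
BINARY_OP + → 2 + 1 = 3
STORE_FAST i → i=3
LOAD_FAST i → push 3
LOAD_CONST → push 4
COMPARE_OP bool(<) → 3 vs 4 = True
POP_JUMP_IF_FALSE → pop True; no jump
LOAD_FAST m → push 6
LOAD_CONST → push 3
BINARY_OP >> → 6 >> 3 = 0
STORE_FAST m → m=0
LOAD_FAST m → push 0
LOAD_CONST → push 6
BINARY_OP + → 0 + 6 = 6
STORE_FAST m → m=6
LOAD_FAST i → push 3
LOAD_CONST → push 1
BINARY_OP + → 3 + 1 = 4
STORE_FAST i → i=4
LOAD_FAST i → push 4
LOAD_CONST → push 4
COMPARE_OP bool(<) → 4 vs 4 = False
POP_JUMP_IF_FALSE → pop False; jump
LOAD_FAST m → push 6
RETURN_VALUE → return 6.

6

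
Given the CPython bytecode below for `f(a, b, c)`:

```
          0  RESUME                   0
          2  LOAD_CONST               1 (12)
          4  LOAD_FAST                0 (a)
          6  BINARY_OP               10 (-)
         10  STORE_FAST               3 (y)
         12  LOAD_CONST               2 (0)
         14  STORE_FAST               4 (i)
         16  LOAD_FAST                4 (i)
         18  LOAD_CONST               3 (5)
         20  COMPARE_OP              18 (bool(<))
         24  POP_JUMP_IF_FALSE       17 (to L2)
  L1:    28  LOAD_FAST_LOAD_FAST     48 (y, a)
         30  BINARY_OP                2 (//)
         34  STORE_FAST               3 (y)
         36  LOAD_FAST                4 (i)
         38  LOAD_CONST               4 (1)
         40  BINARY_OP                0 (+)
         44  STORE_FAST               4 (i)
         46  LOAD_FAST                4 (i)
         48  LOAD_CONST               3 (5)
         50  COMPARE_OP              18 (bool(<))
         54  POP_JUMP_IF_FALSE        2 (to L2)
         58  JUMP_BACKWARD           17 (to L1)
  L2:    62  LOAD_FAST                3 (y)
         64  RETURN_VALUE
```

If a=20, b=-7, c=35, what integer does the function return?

LOAD_CONST → push 12
LOAD_FAST a → push 20
BINARY_OP - → 12 - 20 = -8
STORE_FAST y → y=-8
LOAD_CONST → push 0
STORE_FAST i → i=0
LOAD_FAST i → push 0
LOAD_CONST → push 5
COMPARE_OP bool(<) → 0 vs 5 = True
POP_JUMP_IF_FALSE → pop True; no jump
LOAD_FAST_LOAD_FAST y,a → push -8,20
BINARY_OP // → -8 // 20 = -1
STORE_FAST y → y=-1
LOAD_FAST i → push 0
LOAD_CONST → push 1
BINARY_OP + → 0 + 1 = 1
STORE_FAST i → i=1
LOAD_FAST i → push 1
LOAD_CONST → push 5
COMPARE_OP bool(<) → 1 vs 5 = True
POP_JUMP_IF_FALSE → pop True; no jump
LOAD_FAST_LOAD_FAST y,a → push -1,20
BINARY_OP // → -1 // 20 = -1
STORE_FAST y → y=-1
LOAD_FAST i → push 1
LOAD_CONST → push 1
BINARY_OP + → 1 + 1 = 2
STORE_FAST i → i=2
LOAD_FAST i → push 2
LOAD_CONST → push 5
COMPARE_OP bool(<) → 2 vs 5 = True
POP_JUMP_IF_FALSE → pop True; no jump
LOAD_FAST_LOAD_FAST y,a → push -1,20
BINARY_OP // → -1 // 20 = -1
STORE_FAST y → y=-1
LOAD_FAST i → push 2
LOAD_CONST → push 1
BINARY_OP + → 2 + 1 = 3
STORE_FAST i → i=3
LOAD_FAST i → push 3
LOAD_CONST → push 5
COMPARE_OP bool(<) → 3 vs 5 = True
POP_JUMP_IF_FALSE → pop True; no jump
LOAD_FAST_LOAD_FAST y,a → push -1,20
BINARY_OP // → -1 // 20 = -1
STORE_FAST y → y=-1
LOAD_FAST i → push 3
LOAD_CONST → push 1
BINARY_OP + → 3 + 1 = 4
STORE_FAST i → i=4
LOAD_FAST i → push 4
LOAD_CONST → push 5
COMPARE_OP bool(<) → 4 vs 5 = True
POP_JUMP_IF_FALSE → pop True; no jump
LOAD_FAST_LOAD_FAST y,a → push -1,20
BINARY_OP // → -1 // 20 = -1
STORE_FAST y → y=-1
LOAD_FAST i → push 4
LOAD_CONST → push 1
BINARY_OP + → 4 + 1 = 5
STORE_FAST i → i=5
LOAD_FAST i → push 5
LOAD_CONST → push 5
COMPARE_OP bool(<) → 5 vs 5 = False
POP_JUMP_IF_FALSE → pop False; jump
LOAD_FAST y → push -1
RETURN_VALUE → return -1.

-1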